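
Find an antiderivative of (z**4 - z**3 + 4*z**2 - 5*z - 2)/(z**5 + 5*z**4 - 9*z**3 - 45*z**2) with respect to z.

23*log(z)/225 + 73*log(z - 3)/432 - 157*log(z + 3)/108 + 873*log(z + 5)/400 - 2/(45*z) + C

Factor the denominator: z**2*(z - 3)*(z + 3)*(z + 5).
Partial-fraction decomposition: 873/(400*(z + 5)) - 157/(108*(z + 3)) + 73/(432*(z - 3)) + 23/(225*z) + 2/(45*z**2).
Integrate each term; A/(z−a) gives A·log|z−a|; A/(z−a)² gives −A/(z−a).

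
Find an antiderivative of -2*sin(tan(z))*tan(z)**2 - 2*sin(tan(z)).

2*cos(tan(z)) + C

Let u = tan(z), so du = (tan(z)**2 + 1) dz.
Rewriting, the integral becomes -2·∫ sin(u) du = -2·-cos(u).
Substituting back, u = tan(z).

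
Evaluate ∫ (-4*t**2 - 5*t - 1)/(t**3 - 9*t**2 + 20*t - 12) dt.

-35*log(t - 6)/4 + 27*log(t - 2)/4 - 2*log(t - 1) + C

Factor the denominator: (t - 6)*(t - 2)*(t - 1).
Partial-fraction decomposition: -2/(t - 1) + 27/(4*(t - 2)) - 35/(4*(t - 6)).
Integrate each term: A/(t−a) contributes A·log|t−a|.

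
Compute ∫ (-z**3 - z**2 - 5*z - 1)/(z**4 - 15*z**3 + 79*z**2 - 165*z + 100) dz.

Factor the denominator: (z - 5)**2*(z - 4)*(z - 1).
Partial-fraction decomposition: 1/(6*(z - 1)) - 101/(3*(z - 4)) + 65/(2*(z - 5)) - 44/(z - 5)**2.
Integrate each term; A/(z−a) gives A·log|z−a|; A/(z−a)² gives −A/(z−a).

65*log(z - 5)/2 - 101*log(z - 4)/3 + log(z - 1)/6 + 44/(z - 5) + C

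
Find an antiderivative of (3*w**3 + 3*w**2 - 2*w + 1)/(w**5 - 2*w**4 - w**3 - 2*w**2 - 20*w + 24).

103*log(w - 3)/130 - log(w - 1)/6 - 7*log(w + 2)/120 - 59*log(w**2 + 4)/208 + 35*atan(w/2)/104 + C

Factor the denominator: (w - 3)*(w - 1)*(w + 2)*(w**2 + 4).
Partial-fraction decomposition: -(59*w - 70)/(104*(w**2 + 4)) - 7/(120*(w + 2)) - 1/(6*(w - 1)) + 103/(130*(w - 3)).
Integrate each term; A/(w−a) gives A·log|w−a|; the (Bw+D)/(w²+p²) term gives a log and an atan.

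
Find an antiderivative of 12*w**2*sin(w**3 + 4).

Let u = w**3 + 4, so du = (3*w**2) dw.
Rewriting, the integral becomes 4·∫ sin(u) du = 4·-cos(u).
Substituting back, u = w**3 + 4.

-4*cos(w**3 + 4) + C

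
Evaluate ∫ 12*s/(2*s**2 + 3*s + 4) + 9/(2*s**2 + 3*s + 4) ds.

Let u = 2*s**2 + 3*s + 4, so du = (4*s + 3) ds.
Rewriting, the integral becomes 3·∫ 1/u du = 3·log(u).
Substituting back, u = 2*s**2 + 3*s + 4.

3*log(2*s**2 + 3*s + 4) + C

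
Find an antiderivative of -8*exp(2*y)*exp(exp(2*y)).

Let u = exp(2*y), so du = (2*exp(2*y)) dy.
Rewriting, the integral becomes -4·∫ e^u du = -4·e^u.
Substituting back, u = exp(2*y).

-4*exp(exp(2*y)) + C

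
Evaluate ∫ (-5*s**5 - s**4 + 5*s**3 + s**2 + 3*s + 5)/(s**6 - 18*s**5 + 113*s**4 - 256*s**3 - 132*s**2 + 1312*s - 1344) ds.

-42323*log(s - 7)/810 - 877*log(s - 4)/108 + 569*log(s - 3)/10 - 121*log(s - 2)/80 - 107*log(s + 2)/6480 - 5023/(36*s - 144) + C

Factor the denominator: (s - 7)*(s - 4)**2*(s - 3)*(s - 2)*(s + 2).
Partial-fraction decomposition: -107/(6480*(s + 2)) - 121/(80*(s - 2)) + 569/(10*(s - 3)) - 877/(108*(s - 4)) + 5023/(36*(s - 4)**2) - 42323/(810*(s - 7)).
Integrate each term; A/(s−a) gives A·log|s−a|; A/(s−a)² gives −A/(s−a).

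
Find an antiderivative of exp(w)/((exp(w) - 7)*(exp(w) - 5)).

Let u = e^w, du = e^w dw.
The integral becomes ∫ du/((u-5)(u-7)); decompose into partial fractions.

log(exp(w) - 7)/2 - log(exp(w) - 5)/2 + C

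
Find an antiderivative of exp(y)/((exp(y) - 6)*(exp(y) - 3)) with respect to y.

Let u = e^y, du = e^y dy.
The integral becomes ∫ du/((u-3)(u-6)); decompose into partial fractions.

log(exp(y) - 6)/3 - log(exp(y) - 3)/3 + C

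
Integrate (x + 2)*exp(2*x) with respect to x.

(2*x + 3)*exp(2*x)/4 + C

Use integration by parts with u = x + 2, dv = exp(2*x) dx, so v = exp(2*x)/2.
Apply parts 1 times (tabular method): alternate signs, differentiate u down to 0, integrate dv up.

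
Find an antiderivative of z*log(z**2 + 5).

Let u = z**2 + 5, so du = (2*z) dz.
The integral becomes (1/2)·∫ log(u) du; integrate by parts with u′=log(u), dv′=du.

z**2*log(z**2 + 5)/2 - z**2/2 + 5*log(z**2 + 5)/2 + C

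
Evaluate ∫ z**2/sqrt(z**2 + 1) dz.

Substitute z = tan(θ), so dz = sec(θ)^2 dθ and the radical becomes sqrt(z**2 + 1) = sec(θ) by the Pythagorean identity.
Integrate the resulting trig expression in θ, then back-substitute tan(θ) = z, sec(θ) = sqrt(z**2 + 1) (absorbing any constant into C).

z*sqrt(z**2 + 1)/2 - log(z + sqrt(z**2 + 1))/2 + C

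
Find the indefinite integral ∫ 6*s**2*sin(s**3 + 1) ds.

-2*cos(s**3 + 1) + C

Let u = s**3 + 1, so du = (3*s**2) ds.
Rewriting, the integral becomes 2·∫ sin(u) du = 2·-cos(u).
Substituting back, u = s**3 + 1.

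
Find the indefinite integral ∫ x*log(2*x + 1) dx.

Use integration by parts with u = log(2*x + 1), dv = x dx.
Then du = 2/(2*x + 1) dx and v = x**2/2.

x**2*log(2*x + 1)/2 - x**2/4 + x/4 - log(2*x + 1)/8 + C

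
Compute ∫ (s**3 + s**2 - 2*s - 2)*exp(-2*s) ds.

Use integration by parts with u = s**3 + s**2 - 2*s - 2, dv = exp(-2*s) ds, so v = -exp(-2*s)/2.
Apply parts 3 times (tabular method): alternate signs, differentiate u down to 0, integrate dv up.

(-4*s**3 - 10*s**2 - 2*s + 7)*exp(-2*s)/8 + C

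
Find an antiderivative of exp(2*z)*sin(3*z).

Let I denote the integral. Integrate by parts with u = sin(3*z), dv = exp(2*z) dz, so v = exp(2*z)/2: I = exp(2*z)*sin(3*z)/2 − (3/2)·∫ exp(2*z)*cos(3*z) dz.
Apply parts again with u = cos(3*z), dv = exp(2*z) dz: ∫ exp(2*z)*cos(3*z) dz = exp(2*z)*cos(3*z)/2 + (3/2)·I. Substituting back brings back I: I = exp(2*z)*sin(3*z)/2 - 3*exp(2*z)*cos(3*z)/4 − (9/4)·I.
Solving for I: (1 + 9/4)·I equals the remaining terms, so I = (4/13)·(exp(2*z)*sin(3*z)/2 - 3*exp(2*z)*cos(3*z)/4).

2*exp(2*z)*sin(3*z)/13 - 3*exp(2*z)*cos(3*z)/13 + C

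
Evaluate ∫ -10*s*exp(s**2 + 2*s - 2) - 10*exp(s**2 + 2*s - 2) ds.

-5*exp(s**2 + 2*s - 2) + C

Let u = s**2 + 2*s - 2, so du = (2*s + 2) ds.
Rewriting, the integral becomes -5·∫ e^u du = -5·e^u.
Substituting back, u = s**2 + 2*s - 2.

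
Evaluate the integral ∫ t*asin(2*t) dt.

Use integration by parts with u = arcsin(2*t), dv = t dt.
Then du = 2/sqrt(-4*t**2 + 1) dt.

t**2*asin(2*t)/2 + t*sqrt(-4*t**2 + 1)/8 - asin(2*t)/16 + C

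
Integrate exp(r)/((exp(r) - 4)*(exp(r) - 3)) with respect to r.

Let u = e^r, du = e^r dr.
The integral becomes ∫ du/((u-4)(u-3)); decompose into partial fractions.

log(exp(r) - 4) - log(exp(r) - 3) + C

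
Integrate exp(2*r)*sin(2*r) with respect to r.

Let I denote the integral. Integrate by parts with u = sin(2*r), dv = exp(2*r) dr, so v = exp(2*r)/2: I = exp(2*r)*sin(2*r)/2 − ∫ exp(2*r)*cos(2*r) dr.
Apply parts again with u = cos(2*r), dv = exp(2*r) dr: ∫ exp(2*r)*cos(2*r) dr = exp(2*r)*cos(2*r)/2 + I. Substituting back brings back I: I = exp(2*r)*sin(2*r)/2 - exp(2*r)*cos(2*r)/2 − I.
Solving for I: (1 + 1)·I equals the remaining terms, so I = (1/2)·(exp(2*r)*sin(2*r)/2 - exp(2*r)*cos(2*r)/2).

exp(2*r)*sin(2*r)/4 - exp(2*r)*cos(2*r)/4 + C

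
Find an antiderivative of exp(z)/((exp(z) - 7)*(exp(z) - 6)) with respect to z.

log(exp(z) - 7) - log(exp(z) - 6) + C

Let u = e^z, du = e^z dz.
The integral becomes ∫ du/((u-6)(u-7)); decompose into partial fractions.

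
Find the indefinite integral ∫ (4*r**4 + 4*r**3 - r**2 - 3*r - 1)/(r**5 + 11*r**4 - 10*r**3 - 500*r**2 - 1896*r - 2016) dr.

Factor the denominator: (r - 7)*(r + 2)*(r + 4)*(r + 6)**2.
Partial-fraction decomposition: -28163/(5408*(r + 6)) - 4301/(104*(r + 6)**2) + 763/(88*(r + 4)) - 11/(96*(r + 2)) + 3635/(5577*(r - 7)).
Integrate each term; A/(r−a) gives A·log|r−a|; A/(r−a)² gives −A/(r−a).

3635*log(r - 7)/5577 - 11*log(r + 2)/96 + 763*log(r + 4)/88 - 28163*log(r + 6)/5408 + 4301/(104*r + 624) + C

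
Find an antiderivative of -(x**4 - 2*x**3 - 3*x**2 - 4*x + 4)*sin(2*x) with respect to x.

Use integration by parts with u = x**4 - 2*x**3 - 3*x**2 - 4*x + 4, dv = -sin(2*x) dx, so v = cos(2*x)/2.
Apply parts 4 times (tabular method): alternate signs, differentiate u down to 0, integrate dv up.

x**4*cos(2*x)/2 - x**3*sin(2*x) - x**3*cos(2*x) + 3*x**2*sin(2*x)/2 - 3*x**2*cos(2*x) + 3*x*sin(2*x) - x*cos(2*x)/2 + sin(2*x)/4 + 7*cos(2*x)/2 + C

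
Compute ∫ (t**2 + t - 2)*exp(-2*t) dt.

(-t**2 - 2*t + 1)*exp(-2*t)/2 + C

Use integration by parts with u = t**2 + t - 2, dv = exp(-2*t) dt, so v = -exp(-2*t)/2.
Apply parts 2 times (tabular method): alternate signs, differentiate u down to 0, integrate dv up.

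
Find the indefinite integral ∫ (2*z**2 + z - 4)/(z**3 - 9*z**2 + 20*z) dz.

-log(z)/5 + 51*log(z - 5)/5 - 8*log(z - 4) + C

Factor the denominator: z*(z - 5)*(z - 4).
Partial-fraction decomposition: -8/(z - 4) + 51/(5*(z - 5)) - 1/(5*z).
Integrate each term: A/(z−a) contributes A·log|z−a|.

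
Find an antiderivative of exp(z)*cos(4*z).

4*exp(z)*sin(4*z)/17 + exp(z)*cos(4*z)/17 + C

Let I denote the integral. Integrate by parts with u = cos(4*z), dv = exp(z) dz, so v = exp(z): I = exp(z)*cos(4*z) + 4·∫ exp(z)*sin(4*z) dz.
Apply parts again with u = sin(4*z), dv = exp(z) dz: ∫ exp(z)*sin(4*z) dz = exp(z)*sin(4*z) − 4·I. Substituting back brings back I: I = 4*exp(z)*sin(4*z) + exp(z)*cos(4*z) − 16·I.
Solving for I: (1 + 16)·I equals the remaining terms, so I = (1/17)·(4*exp(z)*sin(4*z) + exp(z)*cos(4*z)).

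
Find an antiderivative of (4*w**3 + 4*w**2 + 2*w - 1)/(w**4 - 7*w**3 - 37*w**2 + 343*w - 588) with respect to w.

527*log(w - 7)/56 - 109*log(w - 4)/11 + 149*log(w - 3)/40 + 1191*log(w + 7)/1540 + C

Factor the denominator: (w - 7)*(w - 4)*(w - 3)*(w + 7).
Partial-fraction decomposition: 1191/(1540*(w + 7)) + 149/(40*(w - 3)) - 109/(11*(w - 4)) + 527/(56*(w - 7)).
Integrate each term: A/(w−a) contributes A·log|w−a|.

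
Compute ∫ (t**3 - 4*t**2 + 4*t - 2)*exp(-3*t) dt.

Use integration by parts with u = t**3 - 4*t**2 + 4*t - 2, dv = exp(-3*t) dt, so v = -exp(-3*t)/3.
Apply parts 3 times (tabular method): alternate signs, differentiate u down to 0, integrate dv up.

(-3*t**3 + 9*t**2 - 6*t + 4)*exp(-3*t)/9 + C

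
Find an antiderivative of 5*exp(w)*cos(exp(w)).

Let u = exp(w), so du = (exp(w)) dw.
Rewriting, the integral becomes 5·∫ cos(u) du = 5·sin(u).
Substituting back, u = exp(w).

5*sin(exp(w)) + C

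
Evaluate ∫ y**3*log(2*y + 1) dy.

Use integration by parts with u = log(2*y + 1), dv = y**3 dy.
Then du = 2/(2*y + 1) dy and v = y**4/4.

y**4*log(2*y + 1)/4 - y**4/16 + y**3/24 - y**2/32 + y/32 - log(2*y + 1)/64 + C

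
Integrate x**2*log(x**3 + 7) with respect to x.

Let u = x**3 + 7, so du = (3*x**2) dx.
The integral becomes (1/3)·∫ log(u) du; integrate by parts with u′=log(u), dv′=du.

x**3*log(x**3 + 7)/3 - x**3/3 + 7*log(x**3 + 7)/3 + C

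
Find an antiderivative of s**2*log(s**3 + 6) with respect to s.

s**3*log(s**3 + 6)/3 - s**3/3 + 2*log(s**3 + 6) + C

Let u = s**3 + 6, so du = (3*s**2) ds.
The integral becomes (1/3)·∫ log(u) du; integrate by parts with u′=log(u), dv′=du.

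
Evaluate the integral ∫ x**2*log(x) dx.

x**3*log(x)/3 - x**3/9 + C

Use integration by parts with u = log(x), dv = x**2 dx.
Then du = 1/x dx and v = x**3/3.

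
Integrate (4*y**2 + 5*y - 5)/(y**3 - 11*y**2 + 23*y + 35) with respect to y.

Factor the denominator: (y - 7)*(y - 5)*(y + 1).
Partial-fraction decomposition: -1/(8*(y + 1)) - 10/(y - 5) + 113/(8*(y - 7)).
Integrate each term: A/(y−a) contributes A·log|y−a|.

113*log(y - 7)/8 - 10*log(y - 5) - log(y + 1)/8 + C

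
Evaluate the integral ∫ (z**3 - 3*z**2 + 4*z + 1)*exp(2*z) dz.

Use integration by parts with u = z**3 - 3*z**2 + 4*z + 1, dv = exp(2*z) dz, so v = exp(2*z)/2.
Apply parts 3 times (tabular method): alternate signs, differentiate u down to 0, integrate dv up.

(4*z**3 - 18*z**2 + 34*z - 13)*exp(2*z)/8 + C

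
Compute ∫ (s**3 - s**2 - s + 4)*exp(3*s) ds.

Use integration by parts with u = s**3 - s**2 - s + 4, dv = exp(3*s) ds, so v = exp(3*s)/3.
Apply parts 3 times (tabular method): alternate signs, differentiate u down to 0, integrate dv up.

(9*s**3 - 18*s**2 + 3*s + 35)*exp(3*s)/27 + C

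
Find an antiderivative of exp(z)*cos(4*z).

Let I denote the integral. Integrate by parts with u = cos(4*z), dv = exp(z) dz, so v = exp(z): I = exp(z)*cos(4*z) + 4·∫ exp(z)*sin(4*z) dz.
Apply parts again with u = sin(4*z), dv = exp(z) dz: ∫ exp(z)*sin(4*z) dz = exp(z)*sin(4*z) − 4·I. Substituting back brings back I: I = 4*exp(z)*sin(4*z) + exp(z)*cos(4*z) − 16·I.
Solving for I: (1 + 16)·I equals the remaining terms, so I = (1/17)·(4*exp(z)*sin(4*z) + exp(z)*cos(4*z)).

4*exp(z)*sin(4*z)/17 + exp(z)*cos(4*z)/17 + C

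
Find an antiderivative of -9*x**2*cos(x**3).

Let u = x**3, so du = (3*x**2) dx.
Rewriting, the integral becomes -3·∫ cos(u) du = -3·sin(u).
Substituting back, u = x**3.

-3*sin(x**3) + C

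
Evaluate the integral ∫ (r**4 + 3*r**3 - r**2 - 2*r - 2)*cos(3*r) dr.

Use integration by parts with u = r**4 + 3*r**3 - r**2 - 2*r - 2, dv = cos(3*r) dr, so v = sin(3*r)/3.
Apply parts 4 times (tabular method): alternate signs, differentiate u down to 0, integrate dv up.

r**4*sin(3*r)/3 + r**3*sin(3*r) + 4*r**3*cos(3*r)/9 - 7*r**2*sin(3*r)/9 + r**2*cos(3*r) - 4*r*sin(3*r)/3 - 14*r*cos(3*r)/27 - 40*sin(3*r)/81 - 4*cos(3*r)/9 + C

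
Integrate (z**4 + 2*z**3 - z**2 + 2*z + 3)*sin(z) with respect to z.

-z**4*cos(z) + 4*z**3*sin(z) - 2*z**3*cos(z) + 6*z**2*sin(z) + 13*z**2*cos(z) - 26*z*sin(z) + 10*z*cos(z) - 10*sin(z) - 29*cos(z) + C

Use integration by parts with u = z**4 + 2*z**3 - z**2 + 2*z + 3, dv = sin(z) dz, so v = -cos(z).
Apply parts 4 times (tabular method): alternate signs, differentiate u down to 0, integrate dv up.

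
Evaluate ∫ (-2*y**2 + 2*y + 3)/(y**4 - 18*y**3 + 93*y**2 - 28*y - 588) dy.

Factor the denominator: (y - 7)**2*(y - 6)*(y + 2).
Partial-fraction decomposition: 1/(72*(y + 2)) - 57/(8*(y - 6)) + 64/(9*(y - 7)) - 9/(y - 7)**2.
Integrate each term; A/(y−a) gives A·log|y−a|; A/(y−a)² gives −A/(y−a).

64*log(y - 7)/9 - 57*log(y - 6)/8 + log(y + 2)/72 + 9/(y - 7) + C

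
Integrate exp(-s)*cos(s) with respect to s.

Let I denote the integral. Integrate by parts with u = cos(s), dv = exp(-s) ds, so v = -exp(-s): I = -exp(-s)*cos(s) − ∫ exp(-s)*sin(s) ds.
Apply parts again with u = sin(s), dv = exp(-s) ds: ∫ exp(-s)*sin(s) ds = -exp(-s)*sin(s) + I. Substituting back brings back I: I = exp(-s)*sin(s) - exp(-s)*cos(s) − I.
Solving for I: (1 + 1)·I equals the remaining terms, so I = (1/2)·(exp(-s)*sin(s) - exp(-s)*cos(s)).

exp(-s)*sin(s)/2 - exp(-s)*cos(s)/2 + C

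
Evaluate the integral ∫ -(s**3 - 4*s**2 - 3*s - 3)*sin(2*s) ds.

s**3*cos(2*s)/2 - 3*s**2*sin(2*s)/4 - 2*s**2*cos(2*s) + 2*s*sin(2*s) - 9*s*cos(2*s)/4 + 9*sin(2*s)/8 - cos(2*s)/2 + C

Use integration by parts with u = s**3 - 4*s**2 - 3*s - 3, dv = -sin(2*s) ds, so v = cos(2*s)/2.
Apply parts 3 times (tabular method): alternate signs, differentiate u down to 0, integrate dv up.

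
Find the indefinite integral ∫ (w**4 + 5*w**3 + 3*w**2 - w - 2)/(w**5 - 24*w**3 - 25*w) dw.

Factor the denominator: w*(w - 5)*(w + 5)*(w**2 + 1).
Partial-fraction decomposition: -(2*w - 3)/(13*(w**2 + 1)) + 3/(50*(w + 5)) + 659/(650*(w - 5)) + 2/(25*w).
Integrate each term; A/(w−a) gives A·log|w−a|; the (Bw+D)/(w²+p²) term gives a log and an atan.

2*log(w)/25 + 659*log(w - 5)/650 + 3*log(w + 5)/50 - log(w**2 + 1)/13 + 3*atan(w)/13 + C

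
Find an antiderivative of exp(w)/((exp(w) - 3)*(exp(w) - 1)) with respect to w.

Let u = e^w, du = e^w dw.
The integral becomes ∫ du/((u-1)(u-3)); decompose into partial fractions.

log(exp(w) - 3)/2 - log(exp(w) - 1)/2 + C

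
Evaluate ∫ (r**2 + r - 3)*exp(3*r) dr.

(9*r**2 + 3*r - 28)*exp(3*r)/27 + C

Use integration by parts with u = r**2 + r - 3, dv = exp(3*r) dr, so v = exp(3*r)/3.
Apply parts 2 times (tabular method): alternate signs, differentiate u down to 0, integrate dv up.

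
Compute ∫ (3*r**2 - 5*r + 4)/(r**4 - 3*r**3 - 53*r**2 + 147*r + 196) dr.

Factor the denominator: (r - 7)*(r - 4)*(r + 1)*(r + 7).
Partial-fraction decomposition: -31/(154*(r + 7)) + 1/(20*(r + 1)) - 32/(165*(r - 4)) + 29/(84*(r - 7)).
Integrate each term: A/(r−a) contributes A·log|r−a|.

29*log(r - 7)/84 - 32*log(r - 4)/165 + log(r + 1)/20 - 31*log(r + 7)/154 + C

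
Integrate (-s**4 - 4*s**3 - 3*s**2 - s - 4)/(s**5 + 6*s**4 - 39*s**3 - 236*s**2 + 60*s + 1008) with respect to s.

Factor the denominator: (s - 6)*(s - 2)*(s + 3)*(s + 4)*(s + 7).
Partial-fraction decomposition: -391/(468*(s + 7)) + 4/(15*(s + 4)) - 1/(180*(s + 3)) + 11/(180*(s - 2)) - 1139/(2340*(s - 6)).
Integrate each term: A/(s−a) contributes A·log|s−a|.

-1139*log(s - 6)/2340 + 11*log(s - 2)/180 - log(s + 3)/180 + 4*log(s + 4)/15 - 391*log(s + 7)/468 + C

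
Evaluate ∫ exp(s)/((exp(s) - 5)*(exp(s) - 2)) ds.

Let u = e^s, du = e^s ds.
The integral becomes ∫ du/((u-5)(u-2)); decompose into partial fractions.

log(exp(s) - 5)/3 - log(exp(s) - 2)/3 + C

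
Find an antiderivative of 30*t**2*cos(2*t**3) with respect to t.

Let u = 2*t**3, so du = (6*t**2) dt.
Rewriting, the integral becomes 5·∫ cos(u) du = 5·sin(u).
Substituting back, u = 2*t**3.

5*sin(2*t**3) + C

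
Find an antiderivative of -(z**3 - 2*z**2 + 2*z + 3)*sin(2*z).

z**3*cos(2*z)/2 - 3*z**2*sin(2*z)/4 - z**2*cos(2*z) + z*sin(2*z) + z*cos(2*z)/4 - sin(2*z)/8 + 2*cos(2*z) + C

Use integration by parts with u = z**3 - 2*z**2 + 2*z + 3, dv = -sin(2*z) dz, so v = cos(2*z)/2.
Apply parts 3 times (tabular method): alternate signs, differentiate u down to 0, integrate dv up.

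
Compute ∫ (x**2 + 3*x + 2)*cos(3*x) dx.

Use integration by parts with u = x**2 + 3*x + 2, dv = cos(3*x) dx, so v = sin(3*x)/3.
Apply parts 2 times (tabular method): alternate signs, differentiate u down to 0, integrate dv up.

x**2*sin(3*x)/3 + x*sin(3*x) + 2*x*cos(3*x)/9 + 16*sin(3*x)/27 + cos(3*x)/3 + C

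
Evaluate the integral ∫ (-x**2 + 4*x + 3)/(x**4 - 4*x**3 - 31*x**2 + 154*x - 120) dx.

Factor the denominator: (x - 5)*(x - 4)*(x - 1)*(x + 6).
Partial-fraction decomposition: 57/(770*(x + 6)) + 1/(14*(x - 1)) - 1/(10*(x - 4)) - 1/(22*(x - 5)).
Integrate each term: A/(x−a) contributes A·log|x−a|.

-log(x - 5)/22 - log(x - 4)/10 + log(x - 1)/14 + 57*log(x + 6)/770 + C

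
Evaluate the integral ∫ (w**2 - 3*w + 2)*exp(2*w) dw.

Use integration by parts with u = w**2 - 3*w + 2, dv = exp(2*w) dw, so v = exp(2*w)/2.
Apply parts 2 times (tabular method): alternate signs, differentiate u down to 0, integrate dv up.

(w**2 - 4*w + 4)*exp(2*w)/2 + C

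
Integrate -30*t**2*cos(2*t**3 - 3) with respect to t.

Let u = 2*t**3 - 3, so du = (6*t**2) dt.
Rewriting, the integral becomes -5·∫ cos(u) du = -5·sin(u).
Substituting back, u = 2*t**3 - 3.

-5*sin(2*t**3 - 3) + C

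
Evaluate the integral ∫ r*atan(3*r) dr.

Use integration by parts with u = arctan(3*r), dv = r dr.
Then du = 3/(9*r**2 + 1) dr.

r**2*atan(3*r)/2 - r/6 + atan(3*r)/18 + C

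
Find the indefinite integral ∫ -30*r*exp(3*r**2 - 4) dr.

-5*exp(3*r**2 - 4) + C

Let u = 3*r**2 - 4, so du = (6*r) dr.
Rewriting, the integral becomes -5·∫ e^u du = -5·e^u.
Substituting back, u = 3*r**2 - 4.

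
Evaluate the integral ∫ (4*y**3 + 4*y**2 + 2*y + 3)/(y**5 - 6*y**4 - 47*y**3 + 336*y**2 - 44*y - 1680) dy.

1023*log(y - 6)/208 - 613*log(y - 5)/84 + 331*log(y - 4)/132 + 17*log(y + 2)/1680 - 1187*log(y + 7)/8580 + C

Factor the denominator: (y - 6)*(y - 5)*(y - 4)*(y + 2)*(y + 7).
Partial-fraction decomposition: -1187/(8580*(y + 7)) + 17/(1680*(y + 2)) + 331/(132*(y - 4)) - 613/(84*(y - 5)) + 1023/(208*(y - 6)).
Integrate each term: A/(y−a) contributes A·log|y−a|.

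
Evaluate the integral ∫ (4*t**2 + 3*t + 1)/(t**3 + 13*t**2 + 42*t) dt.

Factor the denominator: t*(t + 6)*(t + 7).
Partial-fraction decomposition: 176/(7*(t + 7)) - 127/(6*(t + 6)) + 1/(42*t).
Integrate each term: A/(t−a) contributes A·log|t−a|.

log(t)/42 - 127*log(t + 6)/6 + 176*log(t + 7)/7 + C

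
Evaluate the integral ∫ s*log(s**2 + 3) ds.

s**2*log(s**2 + 3)/2 - s**2/2 + 3*log(s**2 + 3)/2 + C

Let u = s**2 + 3, so du = (2*s) ds.
The integral becomes (1/2)·∫ log(u) du; integrate by parts with u′=log(u), dv′=du.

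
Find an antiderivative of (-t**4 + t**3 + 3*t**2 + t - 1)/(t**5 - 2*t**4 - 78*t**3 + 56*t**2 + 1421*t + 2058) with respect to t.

-13519*log(t - 7)/26460 - log(t + 2)/27 + 17*log(t + 3)/80 - 521*log(t + 7)/784 + 127/(84*t - 588) + C

Factor the denominator: (t - 7)**2*(t + 2)*(t + 3)*(t + 7).
Partial-fraction decomposition: -521/(784*(t + 7)) + 17/(80*(t + 3)) - 1/(27*(t + 2)) - 13519/(26460*(t - 7)) - 127/(84*(t - 7)**2).
Integrate each term; A/(t−a) gives A·log|t−a|; A/(t−a)² gives −A/(t−a).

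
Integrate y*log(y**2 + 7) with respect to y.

y**2*log(y**2 + 7)/2 - y**2/2 + 7*log(y**2 + 7)/2 + C

Let u = y**2 + 7, so du = (2*y) dy.
The integral becomes (1/2)·∫ log(u) du; integrate by parts with u′=log(u), dv′=du.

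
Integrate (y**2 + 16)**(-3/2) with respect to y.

Substitute y = 4·tan(θ), so dy = 4·sec(θ)^2 dθ and the radical becomes sqrt(y**2 + 16) = 4·sec(θ) by the Pythagorean identity.
Integrate the resulting trig expression in θ, then back-substitute tan(θ) = y/4, sec(θ) = sqrt(y**2 + 16)/4 (absorbing any constant into C).

y/(16*sqrt(y**2 + 16)) + C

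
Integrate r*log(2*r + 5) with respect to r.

r**2*log(2*r + 5)/2 - r**2/4 + 5*r/4 - 25*log(2*r + 5)/8 + C

Use integration by parts with u = log(2*r + 5), dv = r dr.
Then du = 2/(2*r + 5) dr and v = r**2/2.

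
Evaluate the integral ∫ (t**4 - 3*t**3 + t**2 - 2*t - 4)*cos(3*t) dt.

t**4*sin(3*t)/3 - t**3*sin(3*t) + 4*t**3*cos(3*t)/9 - t**2*sin(3*t)/9 - t**2*cos(3*t) - 2*t*cos(3*t)/27 - 106*sin(3*t)/81 + C

Use integration by parts with u = t**4 - 3*t**3 + t**2 - 2*t - 4, dv = cos(3*t) dt, so v = sin(3*t)/3.
Apply parts 4 times (tabular method): alternate signs, differentiate u down to 0, integrate dv up.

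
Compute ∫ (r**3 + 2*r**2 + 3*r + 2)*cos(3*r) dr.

Use integration by parts with u = r**3 + 2*r**2 + 3*r + 2, dv = cos(3*r) dr, so v = sin(3*r)/3.
Apply parts 3 times (tabular method): alternate signs, differentiate u down to 0, integrate dv up.

r**3*sin(3*r)/3 + 2*r**2*sin(3*r)/3 + r**2*cos(3*r)/3 + 7*r*sin(3*r)/9 + 4*r*cos(3*r)/9 + 14*sin(3*r)/27 + 7*cos(3*r)/27 + C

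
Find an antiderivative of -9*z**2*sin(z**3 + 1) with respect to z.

Let u = z**3 + 1, so du = (3*z**2) dz.
Rewriting, the integral becomes -3·∫ sin(u) du = -3·-cos(u).
Substituting back, u = z**3 + 1.

3*cos(z**3 + 1) + C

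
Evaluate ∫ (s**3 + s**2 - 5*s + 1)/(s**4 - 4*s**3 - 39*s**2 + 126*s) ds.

Factor the denominator: s*(s - 7)*(s - 3)*(s + 6).
Partial-fraction decomposition: 149/(702*(s + 6)) - 11/(54*(s - 3)) + 179/(182*(s - 7)) + 1/(126*s).
Integrate each term: A/(s−a) contributes A·log|s−a|.

log(s)/126 + 179*log(s - 7)/182 - 11*log(s - 3)/54 + 149*log(s + 6)/702 + C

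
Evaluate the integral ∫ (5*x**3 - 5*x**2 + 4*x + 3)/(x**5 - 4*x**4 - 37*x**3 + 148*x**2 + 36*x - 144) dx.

309*log(x - 6)/280 - 259*log(x - 4)/300 + log(x - 1)/30 + 11*log(x + 1)/350 - 61*log(x + 6)/200 + C

Factor the denominator: (x - 6)*(x - 4)*(x - 1)*(x + 1)*(x + 6).
Partial-fraction decomposition: -61/(200*(x + 6)) + 11/(350*(x + 1)) + 1/(30*(x - 1)) - 259/(300*(x - 4)) + 309/(280*(x - 6)).
Integrate each term: A/(x−a) contributes A·log|x−a|.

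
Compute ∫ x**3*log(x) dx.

x**4*log(x)/4 - x**4/16 + C

Use integration by parts with u = log(x), dv = x**3 dx.
Then du = 1/x dx and v = x**4/4.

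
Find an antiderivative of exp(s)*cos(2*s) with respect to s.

Let I denote the integral. Integrate by parts with u = cos(2*s), dv = exp(s) ds, so v = exp(s): I = exp(s)*cos(2*s) + 2·∫ exp(s)*sin(2*s) ds.
Apply parts again with u = sin(2*s), dv = exp(s) ds: ∫ exp(s)*sin(2*s) ds = exp(s)*sin(2*s) − 2·I. Substituting back brings back I: I = 2*exp(s)*sin(2*s) + exp(s)*cos(2*s) − 4·I.
Solving for I: (1 + 4)·I equals the remaining terms, so I = (1/5)·(2*exp(s)*sin(2*s) + exp(s)*cos(2*s)).

2*exp(s)*sin(2*s)/5 + exp(s)*cos(2*s)/5 + C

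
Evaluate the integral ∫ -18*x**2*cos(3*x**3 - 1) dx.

-2*sin(3*x**3 - 1) + C

Let u = 3*x**3 - 1, so du = (9*x**2) dx.
Rewriting, the integral becomes -2·∫ cos(u) du = -2·sin(u).
Substituting back, u = 3*x**3 - 1.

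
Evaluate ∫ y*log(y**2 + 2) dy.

Let u = y**2 + 2, so du = (2*y) dy.
The integral becomes (1/2)·∫ log(u) du; integrate by parts with u′=log(u), dv′=du.

y**2*log(y**2 + 2)/2 - y**2/2 + log(y**2 + 2) + C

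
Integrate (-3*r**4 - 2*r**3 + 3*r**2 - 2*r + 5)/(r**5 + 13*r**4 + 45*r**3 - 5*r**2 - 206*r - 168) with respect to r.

Factor the denominator: (r - 2)*(r + 1)*(r + 3)*(r + 4)*(r + 7).
Partial-fraction decomposition: -2117/(216*(r + 7)) + 193/(18*(r + 4)) - 151/(40*(r + 3)) - 1/(12*(r + 1)) - 17/(270*(r - 2)).
Integrate each term: A/(r−a) contributes A·log|r−a|.

-17*log(r - 2)/270 - log(r + 1)/12 - 151*log(r + 3)/40 + 193*log(r + 4)/18 - 2117*log(r + 7)/216 + C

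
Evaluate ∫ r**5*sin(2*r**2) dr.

-r**4*cos(2*r**2)/4 + r**2*sin(2*r**2)/4 + cos(2*r**2)/8 + C

Let u = r², du = 2r dr; rewrite as (1/2)∫ u^2·sin(2u) du.
Now integrate by parts 2 times.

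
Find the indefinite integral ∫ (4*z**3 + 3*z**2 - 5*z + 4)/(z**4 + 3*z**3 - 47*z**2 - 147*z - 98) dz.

Factor the denominator: (z - 7)*(z + 1)*(z + 2)*(z + 7).
Partial-fraction decomposition: 593/(210*(z + 7)) - 2/(15*(z + 2)) - 1/(6*(z + 1)) + 31/(21*(z - 7)).
Integrate each term: A/(z−a) contributes A·log|z−a|.

31*log(z - 7)/21 - log(z + 1)/6 - 2*log(z + 2)/15 + 593*log(z + 7)/210 + C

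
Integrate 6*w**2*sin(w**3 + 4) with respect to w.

-2*cos(w**3 + 4) + C

Let u = w**3 + 4, so du = (3*w**2) dw.
Rewriting, the integral becomes 2·∫ sin(u) du = 2·-cos(u).
Substituting back, u = w**3 + 4.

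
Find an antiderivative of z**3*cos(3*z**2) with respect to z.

Let u = z², du = 2z dz; rewrite as (1/2)∫ u^1·cos(3u) du.
Now integrate by parts 1 time.

z**2*sin(3*z**2)/6 + cos(3*z**2)/18 + C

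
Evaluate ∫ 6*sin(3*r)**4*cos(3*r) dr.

2*sin(3*r)**5/5 + C

Let u = sin(3*r), so du = (3*cos(3*r)) dr.
Rewriting, the integral becomes 2·∫ u^4 du = 2·u^5/5.
Substituting back, u = sin(3*r).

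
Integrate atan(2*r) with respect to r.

r*atan(2*r) - log(4*r**2 + 1)/4 + C

Use integration by parts with u = arctan(2*r), dv = dr.
Then du = 2/(4*r**2 + 1) dr.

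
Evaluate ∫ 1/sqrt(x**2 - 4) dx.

log(x + sqrt(x**2 - 4)) + C

Substitute x = 2·sec(θ), so dx = 2·sec(θ)*tan(θ) dθ and the radical becomes sqrt(x**2 - 4) = 2·tan(θ) by the Pythagorean identity.
Integrate the resulting trig expression in θ, then back-substitute sec(θ) = x/2, tan(θ) = sqrt(x**2 - 4)/2 (absorbing any constant into C).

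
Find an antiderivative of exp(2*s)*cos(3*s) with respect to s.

Let I denote the integral. Integrate by parts with u = cos(3*s), dv = exp(2*s) ds, so v = exp(2*s)/2: I = exp(2*s)*cos(3*s)/2 + (3/2)·∫ exp(2*s)*sin(3*s) ds.
Apply parts again with u = sin(3*s), dv = exp(2*s) ds: ∫ exp(2*s)*sin(3*s) ds = exp(2*s)*sin(3*s)/2 − (3/2)·I. Substituting back brings back I: I = 3*exp(2*s)*sin(3*s)/4 + exp(2*s)*cos(3*s)/2 − (9/4)·I.
Solving for I: (1 + 9/4)·I equals the remaining terms, so I = (4/13)·(3*exp(2*s)*sin(3*s)/4 + exp(2*s)*cos(3*s)/2).

3*exp(2*s)*sin(3*s)/13 + 2*exp(2*s)*cos(3*s)/13 + C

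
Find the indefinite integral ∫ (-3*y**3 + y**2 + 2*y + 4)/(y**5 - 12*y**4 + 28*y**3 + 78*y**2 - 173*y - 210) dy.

-481*log(y - 7)/288 + 2*log(y - 5) - 31*log(y - 3)/80 - log(y + 1)/32 + 4*log(y + 2)/45 + C

Factor the denominator: (y - 7)*(y - 5)*(y - 3)*(y + 1)*(y + 2).
Partial-fraction decomposition: 4/(45*(y + 2)) - 1/(32*(y + 1)) - 31/(80*(y - 3)) + 2/(y - 5) - 481/(288*(y - 7)).
Integrate each term: A/(y−a) contributes A·log|y−a|.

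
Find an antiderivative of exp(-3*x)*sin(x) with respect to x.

Let I denote the integral. Integrate by parts with u = sin(x), dv = exp(-3*x) dx, so v = -exp(-3*x)/3: I = -exp(-3*x)*sin(x)/3 + (1/3)·∫ exp(-3*x)*cos(x) dx.
Apply parts again with u = cos(x), dv = exp(-3*x) dx: ∫ exp(-3*x)*cos(x) dx = -exp(-3*x)*cos(x)/3 − (1/3)·I. Substituting back brings back I: I = -exp(-3*x)*sin(x)/3 - exp(-3*x)*cos(x)/9 − (1/9)·I.
Solving for I: (1 + 1/9)·I equals the remaining terms, so I = (9/10)·(-exp(-3*x)*sin(x)/3 - exp(-3*x)*cos(x)/9).

-3*exp(-3*x)*sin(x)/10 - exp(-3*x)*cos(x)/10 + C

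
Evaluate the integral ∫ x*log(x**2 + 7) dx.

Let u = x**2 + 7, so du = (2*x) dx.
The integral becomes (1/2)·∫ log(u) du; integrate by parts with u′=log(u), dv′=du.

x**2*log(x**2 + 7)/2 - x**2/2 + 7*log(x**2 + 7)/2 + C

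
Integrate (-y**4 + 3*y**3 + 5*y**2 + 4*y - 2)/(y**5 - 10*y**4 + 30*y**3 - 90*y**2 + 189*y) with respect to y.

Factor the denominator: y*(y - 7)*(y - 3)*(y**2 + 9).
Partial-fraction decomposition: -(89*y + 2334)/(1566*(y**2 + 9)) - 55/(216*(y - 3)) - 1101/(1624*(y - 7)) - 2/(189*y).
Integrate each term; A/(y−a) gives A·log|y−a|; the (By+D)/(y²+p²) term gives a log and an atan.

-2*log(y)/189 - 1101*log(y - 7)/1624 - 55*log(y - 3)/216 - 89*log(y**2 + 9)/3132 - 389*atan(y/3)/783 + C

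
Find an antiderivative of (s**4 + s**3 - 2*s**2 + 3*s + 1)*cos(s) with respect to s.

Use integration by parts with u = s**4 + s**3 - 2*s**2 + 3*s + 1, dv = cos(s) ds, so v = sin(s).
Apply parts 4 times (tabular method): alternate signs, differentiate u down to 0, integrate dv up.

s**4*sin(s) + s**3*sin(s) + 4*s**3*cos(s) - 14*s**2*sin(s) + 3*s**2*cos(s) - 3*s*sin(s) - 28*s*cos(s) + 29*sin(s) - 3*cos(s) + C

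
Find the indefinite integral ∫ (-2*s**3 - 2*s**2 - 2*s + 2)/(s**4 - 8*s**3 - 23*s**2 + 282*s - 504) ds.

-199*log(s - 7)/39 + 83*log(s - 4)/15 - 19*log(s - 3)/9 - 187*log(s + 6)/585 + C

Factor the denominator: (s - 7)*(s - 4)*(s - 3)*(s + 6).
Partial-fraction decomposition: -187/(585*(s + 6)) - 19/(9*(s - 3)) + 83/(15*(s - 4)) - 199/(39*(s - 7)).
Integrate each term: A/(s−a) contributes A·log|s−a|.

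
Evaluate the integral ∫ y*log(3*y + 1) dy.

y**2*log(3*y + 1)/2 - y**2/4 + y/6 - log(3*y + 1)/18 + C

Use integration by parts with u = log(3*y + 1), dv = y dy.
Then du = 3/(3*y + 1) dy and v = y**2/2.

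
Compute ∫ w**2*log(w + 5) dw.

w**3*log(w + 5)/3 - w**3/9 + 5*w**2/6 - 25*w/3 + 125*log(w + 5)/3 + C

Use integration by parts with u = log(w + 5), dv = w**2 dw.
Then du = 1/(w + 5) dw and v = w**3/3.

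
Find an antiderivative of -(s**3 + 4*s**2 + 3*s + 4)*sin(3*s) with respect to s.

Use integration by parts with u = s**3 + 4*s**2 + 3*s + 4, dv = -sin(3*s) ds, so v = cos(3*s)/3.
Apply parts 3 times (tabular method): alternate signs, differentiate u down to 0, integrate dv up.

s**3*cos(3*s)/3 - s**2*sin(3*s)/3 + 4*s**2*cos(3*s)/3 - 8*s*sin(3*s)/9 + 7*s*cos(3*s)/9 - 7*sin(3*s)/27 + 28*cos(3*s)/27 + C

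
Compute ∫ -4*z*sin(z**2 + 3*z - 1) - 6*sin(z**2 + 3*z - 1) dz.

Let u = z**2 + 3*z - 1, so du = (2*z + 3) dz.
Rewriting, the integral becomes -2·∫ sin(u) du = -2·-cos(u).
Substituting back, u = z**2 + 3*z - 1.

2*cos(z**2 + 3*z - 1) + C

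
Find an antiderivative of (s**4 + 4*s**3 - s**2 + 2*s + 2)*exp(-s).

Use integration by parts with u = s**4 + 4*s**3 - s**2 + 2*s + 2, dv = exp(-s) ds, so v = -exp(-s).
Apply parts 4 times (tabular method): alternate signs, differentiate u down to 0, integrate dv up.

(-s**4 - 8*s**3 - 23*s**2 - 48*s - 50)*exp(-s) + C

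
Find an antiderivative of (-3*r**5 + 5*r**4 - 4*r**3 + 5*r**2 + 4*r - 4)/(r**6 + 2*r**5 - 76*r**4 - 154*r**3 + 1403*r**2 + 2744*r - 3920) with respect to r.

-13173*log(r - 7)/6776 + 2203*log(r - 5)/2592 + log(r - 1)/1600 + 829516*log(r + 4)/245025 - 21337*log(r + 7)/4032 + 1556/(495*r + 1980) + C

Factor the denominator: (r - 7)*(r - 5)*(r - 1)*(r + 4)**2*(r + 7).
Partial-fraction decomposition: -21337/(4032*(r + 7)) + 829516/(245025*(r + 4)) - 1556/(495*(r + 4)**2) + 1/(1600*(r - 1)) + 2203/(2592*(r - 5)) - 13173/(6776*(r - 7)).
Integrate each term; A/(r−a) gives A·log|r−a|; A/(r−a)² gives −A/(r−a).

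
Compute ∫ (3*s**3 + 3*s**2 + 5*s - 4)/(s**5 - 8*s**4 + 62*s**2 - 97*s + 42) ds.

1207*log(s - 7)/1800 - 42*log(s - 2)/25 + 317*log(s - 1)/288 - 73*log(s + 3)/800 - 7/(24*s - 24) + C

Factor the denominator: (s - 7)*(s - 2)*(s - 1)**2*(s + 3).
Partial-fraction decomposition: -73/(800*(s + 3)) + 317/(288*(s - 1)) + 7/(24*(s - 1)**2) - 42/(25*(s - 2)) + 1207/(1800*(s - 7)).
Integrate each term; A/(s−a) gives A·log|s−a|; A/(s−a)² gives −A/(s−a).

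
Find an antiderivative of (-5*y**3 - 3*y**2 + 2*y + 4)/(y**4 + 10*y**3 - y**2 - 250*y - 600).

Factor the denominator: (y - 5)*(y + 4)*(y + 5)*(y + 6).
Partial-fraction decomposition: -482/(11*(y + 6)) + 272/(5*(y + 5)) - 134/(9*(y + 4)) - 343/(495*(y - 5)).
Integrate each term: A/(y−a) contributes A·log|y−a|.

-343*log(y - 5)/495 - 134*log(y + 4)/9 + 272*log(y + 5)/5 - 482*log(y + 6)/11 + C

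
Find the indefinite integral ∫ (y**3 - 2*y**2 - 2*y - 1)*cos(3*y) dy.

Use integration by parts with u = y**3 - 2*y**2 - 2*y - 1, dv = cos(3*y) dy, so v = sin(3*y)/3.
Apply parts 3 times (tabular method): alternate signs, differentiate u down to 0, integrate dv up.

y**3*sin(3*y)/3 - 2*y**2*sin(3*y)/3 + y**2*cos(3*y)/3 - 8*y*sin(3*y)/9 - 4*y*cos(3*y)/9 - 5*sin(3*y)/27 - 8*cos(3*y)/27 + C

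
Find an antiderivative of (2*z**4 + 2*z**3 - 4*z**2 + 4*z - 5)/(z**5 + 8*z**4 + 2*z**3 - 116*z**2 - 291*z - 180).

Factor the denominator: (z - 4)*(z + 1)*(z + 3)**2*(z + 5).
Partial-fraction decomposition: 875/(144*(z + 5)) - 883/(196*(z + 3)) + 55/(28*(z + 3)**2) + 13/(80*(z + 1)) + 587/(2205*(z - 4)).
Integrate each term; A/(z−a) gives A·log|z−a|; A/(z−a)² gives −A/(z−a).

587*log(z - 4)/2205 + 13*log(z + 1)/80 - 883*log(z + 3)/196 + 875*log(z + 5)/144 - 55/(28*z + 84) + C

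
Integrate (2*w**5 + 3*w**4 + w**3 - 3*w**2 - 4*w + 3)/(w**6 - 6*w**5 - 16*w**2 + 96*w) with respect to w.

Factor the denominator: w*(w - 6)*(w - 2)*(w + 2)*(w**2 + 4).
Partial-fraction decomposition: -3*(47*w - 138)/(640*(w**2 + 4)) + 25/(512*(w + 2)) - 103/(256*(w - 2)) + 6509/(2560*(w - 6)) + 1/(32*w).
Integrate each term; A/(w−a) gives A·log|w−a|; the (Bw+D)/(w²+p²) term gives a log and an atan.

log(w)/32 + 6509*log(w - 6)/2560 - 103*log(w - 2)/256 + 25*log(w + 2)/512 - 141*log(w**2 + 4)/1280 + 207*atan(w/2)/640 + C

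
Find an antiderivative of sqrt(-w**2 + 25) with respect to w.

w*sqrt(-w**2 + 25)/2 + 25*asin(w/5)/2 + C

Substitute w = 5·sin(θ), so dw = 5·cos(θ) dθ and the radical becomes sqrt(-w**2 + 25) = 5·cos(θ) by the Pythagorean identity.
Integrate the resulting trig expression in θ, then back-substitute θ = asin(w/5), sin(θ) = w/5, cos(θ) = sqrt(-w**2 + 25)/5 (absorbing any constant into C).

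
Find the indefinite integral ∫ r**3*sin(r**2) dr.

-r**2*cos(r**2)/2 + sin(r**2)/2 + C

Let u = r², du = 2r dr; rewrite as (1/2)∫ u^1·sin(1u) du.
Now integrate by parts 1 time.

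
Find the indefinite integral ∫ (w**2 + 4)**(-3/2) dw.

Substitute w = 2·tan(θ), so dw = 2·sec(θ)^2 dθ and the radical becomes sqrt(w**2 + 4) = 2·sec(θ) by the Pythagorean identity.
Integrate the resulting trig expression in θ, then back-substitute tan(θ) = w/2, sec(θ) = sqrt(w**2 + 4)/2 (absorbing any constant into C).

w/(4*sqrt(w**2 + 4)) + C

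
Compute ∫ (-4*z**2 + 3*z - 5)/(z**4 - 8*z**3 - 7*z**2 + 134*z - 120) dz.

-131*log(z - 6)/50 + 5*log(z - 5)/2 - 3*log(z - 1)/50 + 9*log(z + 4)/50 + C

Factor the denominator: (z - 6)*(z - 5)*(z - 1)*(z + 4).
Partial-fraction decomposition: 9/(50*(z + 4)) - 3/(50*(z - 1)) + 5/(2*(z - 5)) - 131/(50*(z - 6)).
Integrate each term: A/(z−a) contributes A·log|z−a|.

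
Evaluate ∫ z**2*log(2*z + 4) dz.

Use integration by parts with u = log(2*z + 4), dv = z**2 dz.
Then du = 2/(2*z + 4) dz and v = z**3/3.

z**3*log(2*z + 4)/3 - z**3/9 + z**2/3 - 4*z/3 + 8*log(z + 2)/3 + C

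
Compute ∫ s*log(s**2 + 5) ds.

s**2*log(s**2 + 5)/2 - s**2/2 + 5*log(s**2 + 5)/2 + C

Let u = s**2 + 5, so du = (2*s) ds.
The integral becomes (1/2)·∫ log(u) du; integrate by parts with u′=log(u), dv′=du.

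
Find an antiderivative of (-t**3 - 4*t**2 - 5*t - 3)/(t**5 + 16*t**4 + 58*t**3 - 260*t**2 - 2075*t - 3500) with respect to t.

-253*log(t - 5)/10800 - 17*log(t + 4)/27 - 59*log(t + 5)/100 + 179*log(t + 7)/144 - 47/(20*t + 100) + C

Factor the denominator: (t - 5)*(t + 4)*(t + 5)**2*(t + 7).
Partial-fraction decomposition: 179/(144*(t + 7)) - 59/(100*(t + 5)) + 47/(20*(t + 5)**2) - 17/(27*(t + 4)) - 253/(10800*(t - 5)).
Integrate each term; A/(t−a) gives A·log|t−a|; A/(t−a)² gives −A/(t−a).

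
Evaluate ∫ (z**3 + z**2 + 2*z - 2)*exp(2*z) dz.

Use integration by parts with u = z**3 + z**2 + 2*z - 2, dv = exp(2*z) dz, so v = exp(2*z)/2.
Apply parts 3 times (tabular method): alternate signs, differentiate u down to 0, integrate dv up.

(4*z**3 - 2*z**2 + 10*z - 13)*exp(2*z)/8 + C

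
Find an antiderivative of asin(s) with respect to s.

Use integration by parts with u = arcsin(s), dv = ds.
Then du = 1/sqrt(-s**2 + 1) ds.

s*asin(s) + sqrt(-s**2 + 1) + C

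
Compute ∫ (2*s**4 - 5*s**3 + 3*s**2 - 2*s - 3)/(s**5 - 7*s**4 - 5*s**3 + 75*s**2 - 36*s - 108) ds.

535*log(s - 6)/252 - 5*log(s - 3)/8 - log(s - 2)/20 - 3*log(s + 1)/56 + 109*log(s + 3)/180 + C

Factor the denominator: (s - 6)*(s - 3)*(s - 2)*(s + 1)*(s + 3).
Partial-fraction decomposition: 109/(180*(s + 3)) - 3/(56*(s + 1)) - 1/(20*(s - 2)) - 5/(8*(s - 3)) + 535/(252*(s - 6)).
Integrate each term: A/(s−a) contributes A·log|s−a|.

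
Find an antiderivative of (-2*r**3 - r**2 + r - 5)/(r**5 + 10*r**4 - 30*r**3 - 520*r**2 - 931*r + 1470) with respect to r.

-733*log(r - 7)/13104 + log(r - 1)/288 + 215*log(r + 5)/144 - 55*log(r + 6)/13 + 625*log(r + 7)/224 + C

Factor the denominator: (r - 7)*(r - 1)*(r + 5)*(r + 6)*(r + 7).
Partial-fraction decomposition: 625/(224*(r + 7)) - 55/(13*(r + 6)) + 215/(144*(r + 5)) + 1/(288*(r - 1)) - 733/(13104*(r - 7)).
Integrate each term: A/(r−a) contributes A·log|r−a|.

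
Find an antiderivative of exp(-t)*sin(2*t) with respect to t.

-exp(-t)*sin(2*t)/5 - 2*exp(-t)*cos(2*t)/5 + C

Let I denote the integral. Integrate by parts with u = sin(2*t), dv = exp(-t) dt, so v = -exp(-t): I = -exp(-t)*sin(2*t) + 2·∫ exp(-t)*cos(2*t) dt.
Apply parts again with u = cos(2*t), dv = exp(-t) dt: ∫ exp(-t)*cos(2*t) dt = -exp(-t)*cos(2*t) − 2·I. Substituting back brings back I: I = -exp(-t)*sin(2*t) - 2*exp(-t)*cos(2*t) − 4·I.
Solving for I: (1 + 4)·I equals the remaining terms, so I = (1/5)·(-exp(-t)*sin(2*t) - 2*exp(-t)*cos(2*t)).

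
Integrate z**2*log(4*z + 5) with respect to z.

Use integration by parts with u = log(4*z + 5), dv = z**2 dz.
Then du = 4/(4*z + 5) dz and v = z**3/3.

z**3*log(4*z + 5)/3 - z**3/9 + 5*z**2/24 - 25*z/48 + 125*log(4*z + 5)/192 + C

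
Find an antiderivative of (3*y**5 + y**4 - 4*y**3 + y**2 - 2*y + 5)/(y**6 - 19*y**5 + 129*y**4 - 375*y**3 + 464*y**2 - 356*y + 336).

Factor the denominator: (y - 7)*(y - 6)*(y - 4)*(y - 2)*(y**2 + 1).
Partial-fraction decomposition: (273*y - 64)/(15725*(y**2 + 1)) - 17/(40*(y - 2)) + 3085/(204*(y - 4)) - 23789/(296*(y - 6)) + 5149/(75*(y - 7)).
Integrate each term; A/(y−a) gives A·log|y−a|; the (By+D)/(y²+p²) term gives a log and an atan.

5149*log(y - 7)/75 - 23789*log(y - 6)/296 + 3085*log(y - 4)/204 - 17*log(y - 2)/40 + 273*log(y**2 + 1)/31450 - 64*atan(y)/15725 + C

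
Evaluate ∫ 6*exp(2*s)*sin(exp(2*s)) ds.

Let u = exp(2*s), so du = (2*exp(2*s)) ds.
Rewriting, the integral becomes 3·∫ sin(u) du = 3·-cos(u).
Substituting back, u = exp(2*s).

-3*cos(exp(2*s)) + C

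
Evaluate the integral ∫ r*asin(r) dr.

r**2*asin(r)/2 + r*sqrt(-r**2 + 1)/4 - asin(r)/4 + C

Use integration by parts with u = arcsin(r), dv = r dr.
Then du = 1/sqrt(-r**2 + 1) dr.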